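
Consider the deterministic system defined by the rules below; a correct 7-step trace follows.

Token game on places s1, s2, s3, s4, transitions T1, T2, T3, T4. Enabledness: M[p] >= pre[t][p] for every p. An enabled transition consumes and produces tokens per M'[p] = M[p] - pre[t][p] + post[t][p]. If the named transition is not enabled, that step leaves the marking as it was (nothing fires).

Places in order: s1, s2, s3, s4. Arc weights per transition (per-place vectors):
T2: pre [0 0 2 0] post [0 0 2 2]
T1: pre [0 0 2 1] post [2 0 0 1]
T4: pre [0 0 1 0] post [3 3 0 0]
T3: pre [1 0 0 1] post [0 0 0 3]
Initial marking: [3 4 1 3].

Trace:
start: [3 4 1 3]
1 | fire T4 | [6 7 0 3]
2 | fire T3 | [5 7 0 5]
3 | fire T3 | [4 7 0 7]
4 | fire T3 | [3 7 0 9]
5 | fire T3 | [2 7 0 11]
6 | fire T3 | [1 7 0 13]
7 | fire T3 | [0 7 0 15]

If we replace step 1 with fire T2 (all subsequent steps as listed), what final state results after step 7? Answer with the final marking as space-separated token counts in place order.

(re-executing from step 1 with the substitution; state before step 1: [3 4 1 3])
1 | fire T2 | [3 4 1 3]
2 | fire T3 | [2 4 1 5]
3 | fire T3 | [1 4 1 7]
4 | fire T3 | [0 4 1 9]
5 | fire T3 | [0 4 1 9]
6 | fire T3 | [0 4 1 9]
7 | fire T3 | [0 4 1 9]

0 4 1 9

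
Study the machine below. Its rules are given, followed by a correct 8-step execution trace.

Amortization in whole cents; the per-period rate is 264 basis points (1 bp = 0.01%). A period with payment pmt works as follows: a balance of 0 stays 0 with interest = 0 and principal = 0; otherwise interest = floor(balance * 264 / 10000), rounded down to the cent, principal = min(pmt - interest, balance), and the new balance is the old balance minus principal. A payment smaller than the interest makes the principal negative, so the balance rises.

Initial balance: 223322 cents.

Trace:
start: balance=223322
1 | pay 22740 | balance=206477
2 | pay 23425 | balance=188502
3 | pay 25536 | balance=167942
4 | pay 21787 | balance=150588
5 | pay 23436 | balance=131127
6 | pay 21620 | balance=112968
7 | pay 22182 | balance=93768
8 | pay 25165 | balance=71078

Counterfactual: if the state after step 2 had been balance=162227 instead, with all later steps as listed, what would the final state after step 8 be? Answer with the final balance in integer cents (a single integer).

state after step 2 := balance=162227
3 | pay 25536 | balance=140973
4 | pay 21787 | balance=122907
5 | pay 23436 | balance=102715
6 | pay 21620 | balance=83806
7 | pay 22182 | balance=63836
8 | pay 25165 | balance=40356

40356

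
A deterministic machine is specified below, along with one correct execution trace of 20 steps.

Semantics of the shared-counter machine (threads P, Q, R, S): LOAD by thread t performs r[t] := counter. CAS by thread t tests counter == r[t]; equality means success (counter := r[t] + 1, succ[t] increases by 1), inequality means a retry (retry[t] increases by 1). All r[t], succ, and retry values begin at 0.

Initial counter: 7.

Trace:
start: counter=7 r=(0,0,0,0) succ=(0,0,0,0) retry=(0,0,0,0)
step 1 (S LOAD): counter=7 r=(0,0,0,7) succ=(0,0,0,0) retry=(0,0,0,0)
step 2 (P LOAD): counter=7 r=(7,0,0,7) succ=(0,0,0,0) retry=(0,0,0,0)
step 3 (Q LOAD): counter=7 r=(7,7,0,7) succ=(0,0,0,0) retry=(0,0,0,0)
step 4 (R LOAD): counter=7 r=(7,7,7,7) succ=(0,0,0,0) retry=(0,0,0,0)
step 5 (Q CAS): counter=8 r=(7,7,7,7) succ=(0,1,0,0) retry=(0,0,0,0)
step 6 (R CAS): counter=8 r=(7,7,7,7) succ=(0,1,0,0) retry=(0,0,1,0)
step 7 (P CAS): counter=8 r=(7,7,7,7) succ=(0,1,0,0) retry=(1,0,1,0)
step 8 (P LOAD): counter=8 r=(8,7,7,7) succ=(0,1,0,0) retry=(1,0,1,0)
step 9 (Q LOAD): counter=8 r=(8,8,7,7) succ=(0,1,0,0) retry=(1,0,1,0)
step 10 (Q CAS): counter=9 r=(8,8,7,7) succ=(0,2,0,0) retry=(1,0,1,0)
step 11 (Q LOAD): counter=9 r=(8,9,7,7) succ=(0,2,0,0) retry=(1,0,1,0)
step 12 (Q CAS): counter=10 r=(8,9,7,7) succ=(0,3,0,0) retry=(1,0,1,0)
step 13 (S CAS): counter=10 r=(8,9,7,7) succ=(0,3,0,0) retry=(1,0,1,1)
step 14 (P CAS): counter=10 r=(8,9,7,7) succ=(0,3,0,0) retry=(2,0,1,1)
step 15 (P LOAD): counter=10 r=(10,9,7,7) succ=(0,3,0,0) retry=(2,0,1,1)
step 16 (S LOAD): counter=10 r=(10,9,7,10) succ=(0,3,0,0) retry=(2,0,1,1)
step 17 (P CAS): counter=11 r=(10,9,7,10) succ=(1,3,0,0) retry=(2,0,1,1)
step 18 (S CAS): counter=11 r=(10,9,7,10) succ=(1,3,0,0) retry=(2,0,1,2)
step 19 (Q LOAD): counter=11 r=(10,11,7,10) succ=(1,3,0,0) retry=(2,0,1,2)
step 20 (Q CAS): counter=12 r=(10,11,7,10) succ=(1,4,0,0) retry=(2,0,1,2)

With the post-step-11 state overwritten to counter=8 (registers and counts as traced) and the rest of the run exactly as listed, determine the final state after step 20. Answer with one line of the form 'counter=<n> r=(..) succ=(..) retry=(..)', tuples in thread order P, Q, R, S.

counter=11 r=(9,10,7,9) succ=(2,3,0,0) retry=(1,1,1,2)

state after step 11 := counter=8 r=(8,9,7,7) succ=(0,2,0,0) retry=(1,0,1,0)
step 12 (Q CAS): counter=8 r=(8,9,7,7) succ=(0,2,0,0) retry=(1,1,1,0)
step 13 (S CAS): counter=8 r=(8,9,7,7) succ=(0,2,0,0) retry=(1,1,1,1)
step 14 (P CAS): counter=9 r=(8,9,7,7) succ=(1,2,0,0) retry=(1,1,1,1)
step 15 (P LOAD): counter=9 r=(9,9,7,7) succ=(1,2,0,0) retry=(1,1,1,1)
step 16 (S LOAD): counter=9 r=(9,9,7,9) succ=(1,2,0,0) retry=(1,1,1,1)
step 17 (P CAS): counter=10 r=(9,9,7,9) succ=(2,2,0,0) retry=(1,1,1,1)
step 18 (S CAS): counter=10 r=(9,9,7,9) succ=(2,2,0,0) retry=(1,1,1,2)
step 19 (Q LOAD): counter=10 r=(9,10,7,9) succ=(2,2,0,0) retry=(1,1,1,2)
step 20 (Q CAS): counter=11 r=(9,10,7,9) succ=(2,3,0,0) retry=(1,1,1,2)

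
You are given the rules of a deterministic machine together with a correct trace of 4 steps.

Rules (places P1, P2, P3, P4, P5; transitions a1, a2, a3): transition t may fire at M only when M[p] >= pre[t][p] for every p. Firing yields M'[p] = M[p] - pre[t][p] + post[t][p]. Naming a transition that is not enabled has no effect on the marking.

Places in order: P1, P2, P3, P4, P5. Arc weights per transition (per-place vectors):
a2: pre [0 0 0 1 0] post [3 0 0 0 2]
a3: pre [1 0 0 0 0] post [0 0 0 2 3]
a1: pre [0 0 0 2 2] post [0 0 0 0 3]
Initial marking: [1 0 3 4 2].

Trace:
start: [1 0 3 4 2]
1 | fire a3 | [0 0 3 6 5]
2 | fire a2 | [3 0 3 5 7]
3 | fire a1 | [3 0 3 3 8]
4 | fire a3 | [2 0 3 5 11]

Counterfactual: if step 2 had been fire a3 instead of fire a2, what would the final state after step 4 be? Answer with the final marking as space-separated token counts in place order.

(re-executing from step 2 with the substitution; state before step 2: [0 0 3 6 5])
2 | fire a3 | [0 0 3 6 5]
3 | fire a1 | [0 0 3 4 6]
4 | fire a3 | [0 0 3 4 6]

0 0 3 4 6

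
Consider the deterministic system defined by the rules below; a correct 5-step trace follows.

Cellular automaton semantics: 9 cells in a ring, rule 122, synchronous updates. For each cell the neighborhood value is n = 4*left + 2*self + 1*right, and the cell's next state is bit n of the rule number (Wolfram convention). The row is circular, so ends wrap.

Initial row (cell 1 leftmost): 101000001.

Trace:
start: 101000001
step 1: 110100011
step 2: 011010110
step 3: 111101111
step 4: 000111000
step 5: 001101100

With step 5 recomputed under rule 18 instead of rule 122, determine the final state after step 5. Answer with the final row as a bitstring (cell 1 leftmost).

(re-executing step 5 under rule 18; state before step 5: 000111000)
step 5: 001000100

001000100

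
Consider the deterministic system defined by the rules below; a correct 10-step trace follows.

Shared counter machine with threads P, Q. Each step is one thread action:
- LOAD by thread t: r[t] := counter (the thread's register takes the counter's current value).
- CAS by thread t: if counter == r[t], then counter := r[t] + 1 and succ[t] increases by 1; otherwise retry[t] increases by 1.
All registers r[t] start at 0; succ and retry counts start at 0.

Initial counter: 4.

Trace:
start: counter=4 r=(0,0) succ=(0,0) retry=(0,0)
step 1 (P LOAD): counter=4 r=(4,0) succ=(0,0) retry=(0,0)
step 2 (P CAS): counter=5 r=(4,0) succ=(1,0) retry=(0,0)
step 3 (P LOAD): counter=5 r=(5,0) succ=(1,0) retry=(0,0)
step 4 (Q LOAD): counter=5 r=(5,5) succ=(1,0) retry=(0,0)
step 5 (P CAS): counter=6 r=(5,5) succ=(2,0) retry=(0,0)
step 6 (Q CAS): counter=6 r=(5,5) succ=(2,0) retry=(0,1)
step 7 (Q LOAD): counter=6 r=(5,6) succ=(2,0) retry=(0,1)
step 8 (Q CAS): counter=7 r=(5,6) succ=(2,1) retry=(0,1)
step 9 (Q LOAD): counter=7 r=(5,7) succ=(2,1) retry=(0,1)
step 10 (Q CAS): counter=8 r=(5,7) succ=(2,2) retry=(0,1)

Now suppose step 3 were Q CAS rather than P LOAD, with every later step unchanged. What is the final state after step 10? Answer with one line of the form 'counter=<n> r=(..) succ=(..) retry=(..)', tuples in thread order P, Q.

(re-executing from step 3 with the substitution; state before step 3: counter=5 r=(4,0) succ=(1,0) retry=(0,0))
step 3 (Q CAS): counter=5 r=(4,0) succ=(1,0) retry=(0,1)
step 4 (Q LOAD): counter=5 r=(4,5) succ=(1,0) retry=(0,1)
step 5 (P CAS): counter=5 r=(4,5) succ=(1,0) retry=(1,1)
step 6 (Q CAS): counter=6 r=(4,5) succ=(1,1) retry=(1,1)
step 7 (Q LOAD): counter=6 r=(4,6) succ=(1,1) retry=(1,1)
step 8 (Q CAS): counter=7 r=(4,6) succ=(1,2) retry=(1,1)
step 9 (Q LOAD): counter=7 r=(4,7) succ=(1,2) retry=(1,1)
step 10 (Q CAS): counter=8 r=(4,7) succ=(1,3) retry=(1,1)

counter=8 r=(4,7) succ=(1,3) retry=(1,1)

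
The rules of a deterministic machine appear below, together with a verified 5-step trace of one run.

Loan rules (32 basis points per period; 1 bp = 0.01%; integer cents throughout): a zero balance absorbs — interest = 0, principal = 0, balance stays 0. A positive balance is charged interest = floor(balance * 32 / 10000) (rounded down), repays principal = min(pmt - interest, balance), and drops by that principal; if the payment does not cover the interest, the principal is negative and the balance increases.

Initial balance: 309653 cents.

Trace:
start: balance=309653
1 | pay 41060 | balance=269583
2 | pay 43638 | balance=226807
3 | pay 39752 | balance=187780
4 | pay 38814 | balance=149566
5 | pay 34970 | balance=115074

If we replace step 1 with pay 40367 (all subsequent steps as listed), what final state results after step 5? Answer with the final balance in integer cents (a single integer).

(re-executing from step 1 with the substitution; state before step 1: balance=309653)
1 | pay 40367 | balance=270276
2 | pay 43638 | balance=227502
3 | pay 39752 | balance=188478
4 | pay 38814 | balance=150267
5 | pay 34970 | balance=115777

115777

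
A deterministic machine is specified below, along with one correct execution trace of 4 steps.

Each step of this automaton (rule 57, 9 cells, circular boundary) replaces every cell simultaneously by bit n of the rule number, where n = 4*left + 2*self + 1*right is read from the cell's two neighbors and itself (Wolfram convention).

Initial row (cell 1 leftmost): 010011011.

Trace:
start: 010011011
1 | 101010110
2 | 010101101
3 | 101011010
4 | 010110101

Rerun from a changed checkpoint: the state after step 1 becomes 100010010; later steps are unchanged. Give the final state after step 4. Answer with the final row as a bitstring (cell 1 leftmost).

101010010

state after step 1 := 100010010
2 | 011001001
3 | 110100100
4 | 101010010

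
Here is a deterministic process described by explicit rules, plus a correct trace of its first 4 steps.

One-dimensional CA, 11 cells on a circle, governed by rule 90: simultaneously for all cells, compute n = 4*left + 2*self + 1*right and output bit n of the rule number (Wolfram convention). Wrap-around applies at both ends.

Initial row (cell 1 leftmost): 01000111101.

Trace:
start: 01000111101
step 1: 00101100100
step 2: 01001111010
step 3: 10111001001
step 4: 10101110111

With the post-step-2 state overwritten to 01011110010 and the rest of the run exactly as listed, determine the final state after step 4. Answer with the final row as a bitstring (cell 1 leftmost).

11101110101

state after step 2 := 01011110010
step 3: 10010011101
step 4: 11101110101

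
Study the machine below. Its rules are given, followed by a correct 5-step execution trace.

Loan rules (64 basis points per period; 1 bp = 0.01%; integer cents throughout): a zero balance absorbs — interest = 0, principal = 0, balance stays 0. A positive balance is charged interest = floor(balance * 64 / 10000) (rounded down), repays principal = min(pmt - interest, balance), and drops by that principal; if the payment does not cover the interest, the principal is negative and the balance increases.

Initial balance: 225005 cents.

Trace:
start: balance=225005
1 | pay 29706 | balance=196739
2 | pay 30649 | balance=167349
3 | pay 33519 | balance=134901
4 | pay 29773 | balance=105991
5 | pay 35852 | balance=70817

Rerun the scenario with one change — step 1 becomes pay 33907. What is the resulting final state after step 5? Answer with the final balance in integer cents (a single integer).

(re-executing from step 1 with the substitution; state before step 1: balance=225005)
1 | pay 33907 | balance=192538
2 | pay 30649 | balance=163121
3 | pay 33519 | balance=130645
4 | pay 29773 | balance=101708
5 | pay 35852 | balance=66506

66506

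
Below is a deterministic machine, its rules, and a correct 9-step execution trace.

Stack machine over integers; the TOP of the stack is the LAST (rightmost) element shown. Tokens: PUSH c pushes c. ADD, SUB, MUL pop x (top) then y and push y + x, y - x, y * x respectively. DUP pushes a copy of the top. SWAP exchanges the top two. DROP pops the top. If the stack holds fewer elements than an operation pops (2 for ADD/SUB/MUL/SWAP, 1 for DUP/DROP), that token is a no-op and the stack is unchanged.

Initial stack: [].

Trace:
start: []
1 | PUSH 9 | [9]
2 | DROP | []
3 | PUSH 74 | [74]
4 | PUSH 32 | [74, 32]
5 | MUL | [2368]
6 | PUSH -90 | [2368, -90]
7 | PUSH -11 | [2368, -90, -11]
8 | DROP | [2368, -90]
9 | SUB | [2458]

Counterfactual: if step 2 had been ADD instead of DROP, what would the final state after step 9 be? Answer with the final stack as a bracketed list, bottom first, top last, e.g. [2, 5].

(re-executing from step 2 with the substitution; state before step 2: [9])
2 | ADD | [9]
3 | PUSH 74 | [9, 74]
4 | PUSH 32 | [9, 74, 32]
5 | MUL | [9, 2368]
6 | PUSH -90 | [9, 2368, -90]
7 | PUSH -11 | [9, 2368, -90, -11]
8 | DROP | [9, 2368, -90]
9 | SUB | [9, 2458]

[9, 2458]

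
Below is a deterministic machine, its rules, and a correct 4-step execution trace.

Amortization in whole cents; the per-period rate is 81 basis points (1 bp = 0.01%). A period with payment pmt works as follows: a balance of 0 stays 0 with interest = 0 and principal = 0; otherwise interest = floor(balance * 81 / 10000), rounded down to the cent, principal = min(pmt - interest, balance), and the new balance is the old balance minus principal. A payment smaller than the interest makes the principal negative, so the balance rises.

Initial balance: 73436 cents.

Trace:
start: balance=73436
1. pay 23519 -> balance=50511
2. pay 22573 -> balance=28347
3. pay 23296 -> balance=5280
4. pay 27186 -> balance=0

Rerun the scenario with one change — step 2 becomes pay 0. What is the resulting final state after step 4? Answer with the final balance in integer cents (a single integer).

(re-executing from step 2 with the substitution; state before step 2: balance=50511)
2. pay 0 -> balance=50920
3. pay 23296 -> balance=28036
4. pay 27186 -> balance=1077

1077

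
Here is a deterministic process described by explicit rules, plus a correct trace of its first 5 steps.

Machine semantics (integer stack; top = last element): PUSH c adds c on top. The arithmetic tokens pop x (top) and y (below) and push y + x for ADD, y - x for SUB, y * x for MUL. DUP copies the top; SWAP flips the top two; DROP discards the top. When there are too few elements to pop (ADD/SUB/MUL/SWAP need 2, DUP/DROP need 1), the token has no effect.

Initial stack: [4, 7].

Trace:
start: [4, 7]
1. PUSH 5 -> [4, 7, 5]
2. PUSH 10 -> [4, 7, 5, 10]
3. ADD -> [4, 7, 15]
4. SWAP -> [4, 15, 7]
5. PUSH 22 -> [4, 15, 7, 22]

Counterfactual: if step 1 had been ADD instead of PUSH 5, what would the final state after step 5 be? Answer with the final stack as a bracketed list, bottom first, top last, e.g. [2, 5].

[21, 22]

(re-executing from step 1 with the substitution; state before step 1: [4, 7])
1. ADD -> [11]
2. PUSH 10 -> [11, 10]
3. ADD -> [21]
4. SWAP -> [21]
5. PUSH 22 -> [21, 22]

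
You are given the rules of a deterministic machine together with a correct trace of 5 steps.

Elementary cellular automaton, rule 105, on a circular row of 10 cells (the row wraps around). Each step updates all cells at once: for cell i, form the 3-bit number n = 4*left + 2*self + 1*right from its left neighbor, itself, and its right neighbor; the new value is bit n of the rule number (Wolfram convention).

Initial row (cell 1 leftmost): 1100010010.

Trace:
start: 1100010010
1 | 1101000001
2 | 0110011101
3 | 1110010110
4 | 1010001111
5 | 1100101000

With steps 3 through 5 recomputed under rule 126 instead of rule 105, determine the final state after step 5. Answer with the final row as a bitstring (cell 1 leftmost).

(re-executing steps 3..5 under rule 126; state before step 3: 0110011101)
3 | 1111110111
4 | 0000011100
5 | 0000110110

0000110110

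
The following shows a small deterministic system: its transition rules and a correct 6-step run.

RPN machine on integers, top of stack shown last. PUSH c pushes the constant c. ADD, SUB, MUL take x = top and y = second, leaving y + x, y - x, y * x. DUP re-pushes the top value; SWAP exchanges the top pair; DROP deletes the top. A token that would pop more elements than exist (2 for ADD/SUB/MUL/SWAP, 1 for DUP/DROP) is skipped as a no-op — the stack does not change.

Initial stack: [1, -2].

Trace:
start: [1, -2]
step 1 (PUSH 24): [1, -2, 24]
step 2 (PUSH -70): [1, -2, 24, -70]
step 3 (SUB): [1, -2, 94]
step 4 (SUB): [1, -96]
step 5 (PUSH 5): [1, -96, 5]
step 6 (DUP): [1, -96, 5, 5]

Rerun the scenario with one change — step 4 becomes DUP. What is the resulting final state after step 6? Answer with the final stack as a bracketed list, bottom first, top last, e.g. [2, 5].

[1, -2, 94, 94, 5, 5]

(re-executing from step 4 with the substitution; state before step 4: [1, -2, 94])
step 4 (DUP): [1, -2, 94, 94]
step 5 (PUSH 5): [1, -2, 94, 94, 5]
step 6 (DUP): [1, -2, 94, 94, 5, 5]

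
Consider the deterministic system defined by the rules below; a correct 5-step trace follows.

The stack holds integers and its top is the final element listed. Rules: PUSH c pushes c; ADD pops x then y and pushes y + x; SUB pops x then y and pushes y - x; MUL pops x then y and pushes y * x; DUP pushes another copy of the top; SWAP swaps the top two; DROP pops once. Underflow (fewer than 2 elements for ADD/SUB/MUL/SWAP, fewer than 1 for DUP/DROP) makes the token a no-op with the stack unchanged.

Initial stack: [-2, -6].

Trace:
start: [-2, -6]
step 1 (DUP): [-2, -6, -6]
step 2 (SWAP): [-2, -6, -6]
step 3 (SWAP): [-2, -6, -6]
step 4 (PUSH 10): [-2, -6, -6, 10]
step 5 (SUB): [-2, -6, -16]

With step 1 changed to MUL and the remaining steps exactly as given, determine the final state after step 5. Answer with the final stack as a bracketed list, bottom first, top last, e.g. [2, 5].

[2]

(re-executing from step 1 with the substitution; state before step 1: [-2, -6])
step 1 (MUL): [12]
step 2 (SWAP): [12]
step 3 (SWAP): [12]
step 4 (PUSH 10): [12, 10]
step 5 (SUB): [2]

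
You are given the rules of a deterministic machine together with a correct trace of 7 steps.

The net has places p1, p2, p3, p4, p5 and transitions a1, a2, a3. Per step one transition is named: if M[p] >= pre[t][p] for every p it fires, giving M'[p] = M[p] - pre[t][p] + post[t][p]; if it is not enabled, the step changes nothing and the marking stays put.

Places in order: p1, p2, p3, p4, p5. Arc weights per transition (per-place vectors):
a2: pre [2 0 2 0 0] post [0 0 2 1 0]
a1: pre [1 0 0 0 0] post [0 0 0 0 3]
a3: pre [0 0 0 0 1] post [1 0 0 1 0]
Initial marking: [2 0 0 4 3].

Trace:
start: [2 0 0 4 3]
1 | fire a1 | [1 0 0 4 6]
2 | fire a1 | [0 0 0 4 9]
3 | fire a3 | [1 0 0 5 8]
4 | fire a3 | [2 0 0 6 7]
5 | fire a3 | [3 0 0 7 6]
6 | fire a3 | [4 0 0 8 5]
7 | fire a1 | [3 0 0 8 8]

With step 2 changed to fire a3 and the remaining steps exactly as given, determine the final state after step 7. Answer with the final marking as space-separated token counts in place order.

(re-executing from step 2 with the substitution; state before step 2: [1 0 0 4 6])
2 | fire a3 | [2 0 0 5 5]
3 | fire a3 | [3 0 0 6 4]
4 | fire a3 | [4 0 0 7 3]
5 | fire a3 | [5 0 0 8 2]
6 | fire a3 | [6 0 0 9 1]
7 | fire a1 | [5 0 0 9 4]

5 0 0 9 4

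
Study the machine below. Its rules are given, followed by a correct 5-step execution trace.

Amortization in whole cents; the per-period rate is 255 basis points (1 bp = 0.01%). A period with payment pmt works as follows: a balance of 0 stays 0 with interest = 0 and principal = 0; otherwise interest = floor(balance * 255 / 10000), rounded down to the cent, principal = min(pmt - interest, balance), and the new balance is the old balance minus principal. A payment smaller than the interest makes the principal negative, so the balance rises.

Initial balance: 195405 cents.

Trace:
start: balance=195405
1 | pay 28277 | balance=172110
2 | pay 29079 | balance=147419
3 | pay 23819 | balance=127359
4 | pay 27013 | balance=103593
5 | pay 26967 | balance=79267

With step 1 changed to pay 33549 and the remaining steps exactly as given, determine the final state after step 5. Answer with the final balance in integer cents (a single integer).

(re-executing from step 1 with the substitution; state before step 1: balance=195405)
1 | pay 33549 | balance=166838
2 | pay 29079 | balance=142013
3 | pay 23819 | balance=121815
4 | pay 27013 | balance=97908
5 | pay 26967 | balance=73437

73437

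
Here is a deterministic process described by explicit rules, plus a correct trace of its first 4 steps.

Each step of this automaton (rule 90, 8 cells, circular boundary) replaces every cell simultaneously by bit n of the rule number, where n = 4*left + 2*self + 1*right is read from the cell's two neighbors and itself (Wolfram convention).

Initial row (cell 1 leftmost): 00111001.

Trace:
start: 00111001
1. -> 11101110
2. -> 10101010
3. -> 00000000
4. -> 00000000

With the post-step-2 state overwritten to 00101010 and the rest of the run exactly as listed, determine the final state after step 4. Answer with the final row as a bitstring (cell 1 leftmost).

state after step 2 := 00101010
3. -> 01000001
4. -> 00100010

00100010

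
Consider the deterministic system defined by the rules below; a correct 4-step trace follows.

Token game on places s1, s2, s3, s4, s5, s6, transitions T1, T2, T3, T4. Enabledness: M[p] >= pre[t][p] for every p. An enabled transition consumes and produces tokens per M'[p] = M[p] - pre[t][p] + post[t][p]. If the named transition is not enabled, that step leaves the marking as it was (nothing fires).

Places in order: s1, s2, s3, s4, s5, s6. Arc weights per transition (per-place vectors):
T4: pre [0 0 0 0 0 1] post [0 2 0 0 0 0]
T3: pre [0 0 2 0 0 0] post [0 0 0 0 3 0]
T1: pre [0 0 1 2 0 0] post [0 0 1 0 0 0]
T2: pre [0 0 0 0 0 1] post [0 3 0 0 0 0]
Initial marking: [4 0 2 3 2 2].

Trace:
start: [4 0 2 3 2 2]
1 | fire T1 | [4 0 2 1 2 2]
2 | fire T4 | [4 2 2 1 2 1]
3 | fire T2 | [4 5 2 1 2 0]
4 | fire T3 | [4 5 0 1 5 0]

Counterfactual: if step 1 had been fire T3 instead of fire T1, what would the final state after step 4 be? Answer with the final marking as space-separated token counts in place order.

(re-executing from step 1 with the substitution; state before step 1: [4 0 2 3 2 2])
1 | fire T3 | [4 0 0 3 5 2]
2 | fire T4 | [4 2 0 3 5 1]
3 | fire T2 | [4 5 0 3 5 0]
4 | fire T3 | [4 5 0 3 5 0]

4 5 0 3 5 0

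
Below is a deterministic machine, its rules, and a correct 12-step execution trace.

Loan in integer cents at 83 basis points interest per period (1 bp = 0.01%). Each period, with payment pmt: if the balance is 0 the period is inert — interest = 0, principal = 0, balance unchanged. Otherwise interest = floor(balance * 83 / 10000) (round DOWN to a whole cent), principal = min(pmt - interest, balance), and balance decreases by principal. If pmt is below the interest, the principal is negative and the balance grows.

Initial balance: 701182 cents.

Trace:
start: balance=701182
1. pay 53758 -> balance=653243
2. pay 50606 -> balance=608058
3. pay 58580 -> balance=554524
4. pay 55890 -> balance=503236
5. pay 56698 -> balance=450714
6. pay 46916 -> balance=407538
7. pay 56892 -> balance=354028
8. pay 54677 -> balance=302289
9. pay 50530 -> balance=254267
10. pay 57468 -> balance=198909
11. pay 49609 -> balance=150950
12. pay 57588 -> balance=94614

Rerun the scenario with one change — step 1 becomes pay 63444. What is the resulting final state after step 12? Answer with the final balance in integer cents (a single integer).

84007

(re-executing from step 1 with the substitution; state before step 1: balance=701182)
1. pay 63444 -> balance=643557
2. pay 50606 -> balance=598292
3. pay 58580 -> balance=544677
4. pay 55890 -> balance=493307
5. pay 56698 -> balance=440703
6. pay 46916 -> balance=397444
7. pay 56892 -> balance=343850
8. pay 54677 -> balance=292026
9. pay 50530 -> balance=243919
10. pay 57468 -> balance=188475
11. pay 49609 -> balance=140430
12. pay 57588 -> balance=84007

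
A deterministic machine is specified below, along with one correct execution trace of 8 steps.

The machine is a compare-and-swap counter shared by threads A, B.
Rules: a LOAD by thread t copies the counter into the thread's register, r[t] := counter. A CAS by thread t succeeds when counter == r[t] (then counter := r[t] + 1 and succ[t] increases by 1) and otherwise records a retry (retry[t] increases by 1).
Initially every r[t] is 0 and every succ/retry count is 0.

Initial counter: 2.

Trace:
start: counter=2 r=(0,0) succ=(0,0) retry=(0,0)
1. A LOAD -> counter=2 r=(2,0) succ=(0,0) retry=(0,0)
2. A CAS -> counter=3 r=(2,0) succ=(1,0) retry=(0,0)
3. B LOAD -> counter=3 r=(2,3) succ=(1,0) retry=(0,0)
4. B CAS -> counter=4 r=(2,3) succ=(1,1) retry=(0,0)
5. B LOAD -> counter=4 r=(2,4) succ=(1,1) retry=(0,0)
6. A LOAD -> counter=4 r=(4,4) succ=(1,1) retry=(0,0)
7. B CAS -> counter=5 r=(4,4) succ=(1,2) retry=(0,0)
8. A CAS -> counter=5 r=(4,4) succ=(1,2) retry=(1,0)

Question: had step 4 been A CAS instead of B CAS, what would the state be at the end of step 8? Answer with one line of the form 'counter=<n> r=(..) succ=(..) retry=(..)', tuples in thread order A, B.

counter=4 r=(3,3) succ=(1,1) retry=(2,0)

(re-executing from step 4 with the substitution; state before step 4: counter=3 r=(2,3) succ=(1,0) retry=(0,0))
4. A CAS -> counter=3 r=(2,3) succ=(1,0) retry=(1,0)
5. B LOAD -> counter=3 r=(2,3) succ=(1,0) retry=(1,0)
6. A LOAD -> counter=3 r=(3,3) succ=(1,0) retry=(1,0)
7. B CAS -> counter=4 r=(3,3) succ=(1,1) retry=(1,0)
8. A CAS -> counter=4 r=(3,3) succ=(1,1) retry=(2,0)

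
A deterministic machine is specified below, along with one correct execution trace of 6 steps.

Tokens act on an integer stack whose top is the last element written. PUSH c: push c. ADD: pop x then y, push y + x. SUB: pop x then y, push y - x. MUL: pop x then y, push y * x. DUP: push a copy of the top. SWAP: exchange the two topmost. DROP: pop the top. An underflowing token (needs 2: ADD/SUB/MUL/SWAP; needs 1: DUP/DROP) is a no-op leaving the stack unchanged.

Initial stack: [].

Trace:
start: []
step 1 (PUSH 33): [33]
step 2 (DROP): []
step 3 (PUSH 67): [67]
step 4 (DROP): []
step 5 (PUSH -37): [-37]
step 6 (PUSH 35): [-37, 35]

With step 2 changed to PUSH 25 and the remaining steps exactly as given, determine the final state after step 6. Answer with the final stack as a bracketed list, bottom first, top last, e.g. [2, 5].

(re-executing from step 2 with the substitution; state before step 2: [33])
step 2 (PUSH 25): [33, 25]
step 3 (PUSH 67): [33, 25, 67]
step 4 (DROP): [33, 25]
step 5 (PUSH -37): [33, 25, -37]
step 6 (PUSH 35): [33, 25, -37, 35]

[33, 25, -37, 35]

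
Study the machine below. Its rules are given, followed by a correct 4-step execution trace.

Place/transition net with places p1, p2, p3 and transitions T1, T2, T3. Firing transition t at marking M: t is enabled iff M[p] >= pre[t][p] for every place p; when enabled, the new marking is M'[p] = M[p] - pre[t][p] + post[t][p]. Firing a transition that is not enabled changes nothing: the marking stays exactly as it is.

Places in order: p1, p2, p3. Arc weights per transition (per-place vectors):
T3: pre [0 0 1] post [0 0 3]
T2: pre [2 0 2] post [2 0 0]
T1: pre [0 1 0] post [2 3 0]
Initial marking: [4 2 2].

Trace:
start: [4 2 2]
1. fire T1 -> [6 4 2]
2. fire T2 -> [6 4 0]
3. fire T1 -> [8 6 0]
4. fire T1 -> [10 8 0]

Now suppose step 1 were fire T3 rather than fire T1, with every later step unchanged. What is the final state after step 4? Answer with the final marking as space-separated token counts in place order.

8 6 2

(re-executing from step 1 with the substitution; state before step 1: [4 2 2])
1. fire T3 -> [4 2 4]
2. fire T2 -> [4 2 2]
3. fire T1 -> [6 4 2]
4. fire T1 -> [8 6 2]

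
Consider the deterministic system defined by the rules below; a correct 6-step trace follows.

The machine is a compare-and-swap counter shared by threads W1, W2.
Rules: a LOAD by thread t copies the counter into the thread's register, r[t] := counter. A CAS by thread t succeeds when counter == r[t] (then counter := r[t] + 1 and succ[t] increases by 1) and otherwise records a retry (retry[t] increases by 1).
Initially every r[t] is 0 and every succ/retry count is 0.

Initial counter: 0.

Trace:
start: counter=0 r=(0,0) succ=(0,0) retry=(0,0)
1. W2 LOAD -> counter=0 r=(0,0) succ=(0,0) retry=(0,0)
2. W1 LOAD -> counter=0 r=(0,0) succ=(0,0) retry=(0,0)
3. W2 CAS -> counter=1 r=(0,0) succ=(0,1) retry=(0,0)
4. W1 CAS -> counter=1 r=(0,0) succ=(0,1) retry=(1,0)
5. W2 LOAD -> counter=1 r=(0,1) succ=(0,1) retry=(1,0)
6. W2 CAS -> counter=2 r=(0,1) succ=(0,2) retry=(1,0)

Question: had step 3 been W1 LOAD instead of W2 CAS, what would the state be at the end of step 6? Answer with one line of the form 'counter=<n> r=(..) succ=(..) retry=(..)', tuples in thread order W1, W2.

(re-executing from step 3 with the substitution; state before step 3: counter=0 r=(0,0) succ=(0,0) retry=(0,0))
3. W1 LOAD -> counter=0 r=(0,0) succ=(0,0) retry=(0,0)
4. W1 CAS -> counter=1 r=(0,0) succ=(1,0) retry=(0,0)
5. W2 LOAD -> counter=1 r=(0,1) succ=(1,0) retry=(0,0)
6. W2 CAS -> counter=2 r=(0,1) succ=(1,1) retry=(0,0)

counter=2 r=(0,1) succ=(1,1) retry=(0,0)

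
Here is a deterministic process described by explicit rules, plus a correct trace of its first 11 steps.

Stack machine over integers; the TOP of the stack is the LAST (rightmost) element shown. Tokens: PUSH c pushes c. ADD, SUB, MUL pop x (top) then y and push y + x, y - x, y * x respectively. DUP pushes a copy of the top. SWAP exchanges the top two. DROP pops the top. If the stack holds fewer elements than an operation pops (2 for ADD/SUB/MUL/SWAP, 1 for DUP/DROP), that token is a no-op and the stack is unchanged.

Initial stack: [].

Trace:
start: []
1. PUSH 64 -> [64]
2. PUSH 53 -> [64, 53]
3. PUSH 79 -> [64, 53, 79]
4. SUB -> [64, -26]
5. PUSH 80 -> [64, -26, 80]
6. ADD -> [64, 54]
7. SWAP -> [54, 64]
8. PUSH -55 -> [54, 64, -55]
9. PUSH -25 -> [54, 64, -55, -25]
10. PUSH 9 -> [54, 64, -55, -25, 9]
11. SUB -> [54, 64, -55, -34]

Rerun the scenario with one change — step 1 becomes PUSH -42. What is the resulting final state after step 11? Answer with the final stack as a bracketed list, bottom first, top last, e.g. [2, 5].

(re-executing from step 1 with the substitution; state before step 1: [])
1. PUSH -42 -> [-42]
2. PUSH 53 -> [-42, 53]
3. PUSH 79 -> [-42, 53, 79]
4. SUB -> [-42, -26]
5. PUSH 80 -> [-42, -26, 80]
6. ADD -> [-42, 54]
7. SWAP -> [54, -42]
8. PUSH -55 -> [54, -42, -55]
9. PUSH -25 -> [54, -42, -55, -25]
10. PUSH 9 -> [54, -42, -55, -25, 9]
11. SUB -> [54, -42, -55, -34]

[54, -42, -55, -34]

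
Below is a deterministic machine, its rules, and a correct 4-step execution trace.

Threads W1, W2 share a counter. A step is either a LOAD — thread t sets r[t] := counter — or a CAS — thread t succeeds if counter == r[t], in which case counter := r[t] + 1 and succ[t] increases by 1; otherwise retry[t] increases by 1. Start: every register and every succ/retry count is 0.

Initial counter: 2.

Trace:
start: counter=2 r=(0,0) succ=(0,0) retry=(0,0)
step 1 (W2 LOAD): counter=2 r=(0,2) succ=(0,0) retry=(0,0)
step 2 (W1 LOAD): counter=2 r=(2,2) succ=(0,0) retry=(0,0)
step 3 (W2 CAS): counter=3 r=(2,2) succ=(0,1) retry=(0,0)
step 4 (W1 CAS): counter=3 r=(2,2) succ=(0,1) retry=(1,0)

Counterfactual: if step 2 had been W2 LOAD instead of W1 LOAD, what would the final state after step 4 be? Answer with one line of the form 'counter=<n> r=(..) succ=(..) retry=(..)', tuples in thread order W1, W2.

counter=3 r=(0,2) succ=(0,1) retry=(1,0)

(re-executing from step 2 with the substitution; state before step 2: counter=2 r=(0,2) succ=(0,0) retry=(0,0))
step 2 (W2 LOAD): counter=2 r=(0,2) succ=(0,0) retry=(0,0)
step 3 (W2 CAS): counter=3 r=(0,2) succ=(0,1) retry=(0,0)
step 4 (W1 CAS): counter=3 r=(0,2) succ=(0,1) retry=(1,0)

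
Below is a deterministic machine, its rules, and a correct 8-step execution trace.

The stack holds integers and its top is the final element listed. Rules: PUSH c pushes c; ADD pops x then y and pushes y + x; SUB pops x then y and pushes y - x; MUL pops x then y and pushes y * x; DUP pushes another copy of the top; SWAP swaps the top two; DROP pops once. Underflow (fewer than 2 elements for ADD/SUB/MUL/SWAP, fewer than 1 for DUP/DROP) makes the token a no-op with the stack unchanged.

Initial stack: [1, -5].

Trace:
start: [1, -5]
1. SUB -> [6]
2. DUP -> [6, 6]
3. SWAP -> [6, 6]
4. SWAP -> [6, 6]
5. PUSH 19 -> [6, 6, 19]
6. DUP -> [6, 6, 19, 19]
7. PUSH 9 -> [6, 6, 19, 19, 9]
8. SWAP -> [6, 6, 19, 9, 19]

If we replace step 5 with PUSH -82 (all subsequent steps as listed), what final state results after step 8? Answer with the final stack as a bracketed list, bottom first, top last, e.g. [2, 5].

(re-executing from step 5 with the substitution; state before step 5: [6, 6])
5. PUSH -82 -> [6, 6, -82]
6. DUP -> [6, 6, -82, -82]
7. PUSH 9 -> [6, 6, -82, -82, 9]
8. SWAP -> [6, 6, -82, 9, -82]

[6, 6, -82, 9, -82]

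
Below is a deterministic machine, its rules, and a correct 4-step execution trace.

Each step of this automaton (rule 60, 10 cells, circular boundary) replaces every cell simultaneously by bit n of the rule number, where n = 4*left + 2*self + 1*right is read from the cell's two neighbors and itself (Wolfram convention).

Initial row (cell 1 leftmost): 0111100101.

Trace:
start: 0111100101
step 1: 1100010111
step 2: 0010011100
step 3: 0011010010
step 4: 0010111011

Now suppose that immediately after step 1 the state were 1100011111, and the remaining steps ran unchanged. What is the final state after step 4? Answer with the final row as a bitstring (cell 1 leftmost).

0010110100

state after step 1 := 1100011111
step 2: 0010010000
step 3: 0011011000
step 4: 0010110100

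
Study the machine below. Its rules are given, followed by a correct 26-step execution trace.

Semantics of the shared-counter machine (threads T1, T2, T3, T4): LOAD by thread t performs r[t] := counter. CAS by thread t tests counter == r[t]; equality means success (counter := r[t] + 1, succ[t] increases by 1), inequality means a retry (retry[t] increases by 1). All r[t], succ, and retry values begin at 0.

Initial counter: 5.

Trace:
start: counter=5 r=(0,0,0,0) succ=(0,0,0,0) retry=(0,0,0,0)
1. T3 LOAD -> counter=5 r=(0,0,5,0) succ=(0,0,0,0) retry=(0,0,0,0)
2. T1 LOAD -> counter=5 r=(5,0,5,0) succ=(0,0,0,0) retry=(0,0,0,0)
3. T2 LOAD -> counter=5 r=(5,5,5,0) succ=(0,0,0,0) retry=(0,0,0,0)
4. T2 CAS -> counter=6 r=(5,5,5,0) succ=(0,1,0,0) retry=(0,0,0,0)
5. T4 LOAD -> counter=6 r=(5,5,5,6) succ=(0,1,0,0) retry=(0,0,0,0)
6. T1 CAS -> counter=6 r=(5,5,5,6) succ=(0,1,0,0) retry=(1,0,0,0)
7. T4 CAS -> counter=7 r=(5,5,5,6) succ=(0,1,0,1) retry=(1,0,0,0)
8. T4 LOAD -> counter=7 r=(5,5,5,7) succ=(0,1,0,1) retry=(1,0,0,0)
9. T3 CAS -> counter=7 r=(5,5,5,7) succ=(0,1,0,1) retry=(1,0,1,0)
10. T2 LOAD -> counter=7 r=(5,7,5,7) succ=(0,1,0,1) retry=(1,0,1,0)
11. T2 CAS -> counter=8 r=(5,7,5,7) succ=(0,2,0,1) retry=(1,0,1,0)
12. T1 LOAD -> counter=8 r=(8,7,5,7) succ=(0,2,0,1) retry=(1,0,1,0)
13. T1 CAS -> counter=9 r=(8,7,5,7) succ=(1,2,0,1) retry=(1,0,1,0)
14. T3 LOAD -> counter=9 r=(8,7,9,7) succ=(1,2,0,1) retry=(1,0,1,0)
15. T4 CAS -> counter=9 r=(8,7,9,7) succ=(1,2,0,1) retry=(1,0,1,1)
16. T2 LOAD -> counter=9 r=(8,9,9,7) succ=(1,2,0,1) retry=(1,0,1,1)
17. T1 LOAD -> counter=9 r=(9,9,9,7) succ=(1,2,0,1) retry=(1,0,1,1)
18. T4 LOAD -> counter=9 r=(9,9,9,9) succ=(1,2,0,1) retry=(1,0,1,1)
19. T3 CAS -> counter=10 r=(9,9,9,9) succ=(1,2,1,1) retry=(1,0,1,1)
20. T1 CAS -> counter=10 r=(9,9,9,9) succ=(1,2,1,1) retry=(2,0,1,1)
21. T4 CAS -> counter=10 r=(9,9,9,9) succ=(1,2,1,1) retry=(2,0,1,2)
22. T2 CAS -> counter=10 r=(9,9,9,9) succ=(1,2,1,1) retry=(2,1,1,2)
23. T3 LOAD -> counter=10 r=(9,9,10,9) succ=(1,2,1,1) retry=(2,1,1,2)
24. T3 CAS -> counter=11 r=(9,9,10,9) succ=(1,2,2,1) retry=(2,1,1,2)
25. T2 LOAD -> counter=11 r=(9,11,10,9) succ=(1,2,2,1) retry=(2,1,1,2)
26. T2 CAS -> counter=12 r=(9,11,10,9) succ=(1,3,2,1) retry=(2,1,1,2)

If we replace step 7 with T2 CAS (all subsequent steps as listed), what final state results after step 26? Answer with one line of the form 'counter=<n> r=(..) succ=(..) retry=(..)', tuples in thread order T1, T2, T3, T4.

(re-executing from step 7 with the substitution; state before step 7: counter=6 r=(5,5,5,6) succ=(0,1,0,0) retry=(1,0,0,0))
7. T2 CAS -> counter=6 r=(5,5,5,6) succ=(0,1,0,0) retry=(1,1,0,0)
8. T4 LOAD -> counter=6 r=(5,5,5,6) succ=(0,1,0,0) retry=(1,1,0,0)
9. T3 CAS -> counter=6 r=(5,5,5,6) succ=(0,1,0,0) retry=(1,1,1,0)
10. T2 LOAD -> counter=6 r=(5,6,5,6) succ=(0,1,0,0) retry=(1,1,1,0)
11. T2 CAS -> counter=7 r=(5,6,5,6) succ=(0,2,0,0) retry=(1,1,1,0)
12. T1 LOAD -> counter=7 r=(7,6,5,6) succ=(0,2,0,0) retry=(1,1,1,0)
13. T1 CAS -> counter=8 r=(7,6,5,6) succ=(1,2,0,0) retry=(1,1,1,0)
14. T3 LOAD -> counter=8 r=(7,6,8,6) succ=(1,2,0,0) retry=(1,1,1,0)
15. T4 CAS -> counter=8 r=(7,6,8,6) succ=(1,2,0,0) retry=(1,1,1,1)
16. T2 LOAD -> counter=8 r=(7,8,8,6) succ=(1,2,0,0) retry=(1,1,1,1)
17. T1 LOAD -> counter=8 r=(8,8,8,6) succ=(1,2,0,0) retry=(1,1,1,1)
18. T4 LOAD -> counter=8 r=(8,8,8,8) succ=(1,2,0,0) retry=(1,1,1,1)
19. T3 CAS -> counter=9 r=(8,8,8,8) succ=(1,2,1,0) retry=(1,1,1,1)
20. T1 CAS -> counter=9 r=(8,8,8,8) succ=(1,2,1,0) retry=(2,1,1,1)
21. T4 CAS -> counter=9 r=(8,8,8,8) succ=(1,2,1,0) retry=(2,1,1,2)
22. T2 CAS -> counter=9 r=(8,8,8,8) succ=(1,2,1,0) retry=(2,2,1,2)
23. T3 LOAD -> counter=9 r=(8,8,9,8) succ=(1,2,1,0) retry=(2,2,1,2)
24. T3 CAS -> counter=10 r=(8,8,9,8) succ=(1,2,2,0) retry=(2,2,1,2)
25. T2 LOAD -> counter=10 r=(8,10,9,8) succ=(1,2,2,0) retry=(2,2,1,2)
26. T2 CAS -> counter=11 r=(8,10,9,8) succ=(1,3,2,0) retry=(2,2,1,2)

counter=11 r=(8,10,9,8) succ=(1,3,2,0) retry=(2,2,1,2)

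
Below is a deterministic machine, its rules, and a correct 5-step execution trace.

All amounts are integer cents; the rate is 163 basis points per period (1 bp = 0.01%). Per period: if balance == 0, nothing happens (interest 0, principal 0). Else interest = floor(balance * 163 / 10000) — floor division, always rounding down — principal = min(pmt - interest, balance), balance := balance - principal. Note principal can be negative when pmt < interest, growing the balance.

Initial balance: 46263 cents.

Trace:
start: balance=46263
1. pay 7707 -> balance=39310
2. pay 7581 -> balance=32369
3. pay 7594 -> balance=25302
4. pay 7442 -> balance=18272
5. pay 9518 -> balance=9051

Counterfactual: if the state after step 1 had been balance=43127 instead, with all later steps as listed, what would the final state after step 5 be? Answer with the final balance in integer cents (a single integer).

13123

state after step 1 := balance=43127
2. pay 7581 -> balance=36248
3. pay 7594 -> balance=29244
4. pay 7442 -> balance=22278
5. pay 9518 -> balance=13123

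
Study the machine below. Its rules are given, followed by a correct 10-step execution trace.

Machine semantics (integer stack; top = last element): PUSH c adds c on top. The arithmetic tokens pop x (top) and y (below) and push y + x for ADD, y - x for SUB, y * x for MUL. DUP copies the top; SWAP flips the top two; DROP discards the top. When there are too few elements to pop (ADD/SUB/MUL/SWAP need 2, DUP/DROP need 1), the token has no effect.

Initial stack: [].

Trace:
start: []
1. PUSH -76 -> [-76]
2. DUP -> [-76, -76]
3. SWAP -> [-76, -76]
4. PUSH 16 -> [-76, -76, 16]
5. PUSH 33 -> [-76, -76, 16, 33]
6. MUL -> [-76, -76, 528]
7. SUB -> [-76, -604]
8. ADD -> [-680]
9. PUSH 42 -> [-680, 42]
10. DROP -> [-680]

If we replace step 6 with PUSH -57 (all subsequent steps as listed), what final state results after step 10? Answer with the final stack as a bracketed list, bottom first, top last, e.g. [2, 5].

[-76, -76, 106]

(re-executing from step 6 with the substitution; state before step 6: [-76, -76, 16, 33])
6. PUSH -57 -> [-76, -76, 16, 33, -57]
7. SUB -> [-76, -76, 16, 90]
8. ADD -> [-76, -76, 106]
9. PUSH 42 -> [-76, -76, 106, 42]
10. DROP -> [-76, -76, 106]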